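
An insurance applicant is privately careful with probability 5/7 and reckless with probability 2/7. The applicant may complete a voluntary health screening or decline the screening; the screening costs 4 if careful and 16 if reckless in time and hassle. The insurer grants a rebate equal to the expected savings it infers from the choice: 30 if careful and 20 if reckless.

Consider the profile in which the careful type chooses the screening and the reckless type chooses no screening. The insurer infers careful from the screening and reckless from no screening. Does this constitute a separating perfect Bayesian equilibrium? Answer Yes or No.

Under these beliefs, the screening earns rebate 30 and no screening earns rebate 20.
careful: the screening nets 30 − 4 = 26; no screening nets 20. careful prefers the screening.
reckless: the screening nets 30 − 16 = 14; no screening nets 20. reckless prefers no screening.
Neither type deviates, so the separating profile is an equilibrium.

Yes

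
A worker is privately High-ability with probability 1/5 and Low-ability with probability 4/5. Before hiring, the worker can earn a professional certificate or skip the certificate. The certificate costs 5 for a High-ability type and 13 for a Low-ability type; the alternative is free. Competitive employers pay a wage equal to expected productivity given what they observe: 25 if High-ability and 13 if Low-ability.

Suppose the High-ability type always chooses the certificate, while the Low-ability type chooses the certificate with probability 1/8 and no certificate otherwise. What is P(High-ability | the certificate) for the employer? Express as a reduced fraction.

2/3

P(the certificate) = (1/5)·1 + (4/5)·(1/8) = 3/10.
By Bayes' rule, P(High-ability | the certificate) = (1/5) / (3/10) = 2/3.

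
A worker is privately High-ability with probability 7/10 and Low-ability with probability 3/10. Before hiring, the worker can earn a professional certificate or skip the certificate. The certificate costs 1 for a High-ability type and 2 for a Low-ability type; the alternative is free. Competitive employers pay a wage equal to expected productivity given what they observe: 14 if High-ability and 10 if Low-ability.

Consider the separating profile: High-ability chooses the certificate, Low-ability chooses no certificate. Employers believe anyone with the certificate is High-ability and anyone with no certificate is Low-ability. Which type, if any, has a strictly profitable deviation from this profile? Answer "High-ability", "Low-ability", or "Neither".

Low-ability

The certificate pays 14; no certificate pays 10.
High-ability: assigned the certificate, nets 14 − 1 = 13; deviating to no certificate nets 10.
Low-ability: assigned no certificate, nets 10; deviating to the certificate nets 14 − 2 = 12.
The Low-ability type gains 2 by deviating.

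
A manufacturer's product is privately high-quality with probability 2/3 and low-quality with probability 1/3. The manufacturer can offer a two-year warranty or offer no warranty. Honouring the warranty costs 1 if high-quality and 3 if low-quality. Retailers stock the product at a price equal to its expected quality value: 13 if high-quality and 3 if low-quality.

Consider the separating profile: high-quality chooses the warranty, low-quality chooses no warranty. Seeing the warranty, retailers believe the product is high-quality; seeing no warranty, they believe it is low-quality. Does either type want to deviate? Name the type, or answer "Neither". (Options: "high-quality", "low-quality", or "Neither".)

The warranty pays 13; no warranty pays 3.
high-quality: assigned the warranty, nets 13 − 1 = 12; deviating to no warranty nets 3.
low-quality: assigned no warranty, nets 3; deviating to the warranty nets 13 − 3 = 10.
The low-quality type gains 7 by deviating.

low-quality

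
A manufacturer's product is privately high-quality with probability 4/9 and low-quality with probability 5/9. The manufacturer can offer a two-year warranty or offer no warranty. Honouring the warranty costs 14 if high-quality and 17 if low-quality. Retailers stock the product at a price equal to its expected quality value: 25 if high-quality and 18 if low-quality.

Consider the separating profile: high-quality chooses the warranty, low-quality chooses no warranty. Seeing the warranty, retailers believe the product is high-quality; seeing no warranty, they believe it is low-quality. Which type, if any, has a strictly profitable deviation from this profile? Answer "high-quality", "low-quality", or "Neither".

The warranty pays 25; no warranty pays 18.
high-quality: assigned the warranty, nets 25 − 14 = 11; deviating to no warranty nets 18.
low-quality: assigned no warranty, nets 18; deviating to the warranty nets 25 − 17 = 8.
The high-quality type gains 7 by deviating.

high-quality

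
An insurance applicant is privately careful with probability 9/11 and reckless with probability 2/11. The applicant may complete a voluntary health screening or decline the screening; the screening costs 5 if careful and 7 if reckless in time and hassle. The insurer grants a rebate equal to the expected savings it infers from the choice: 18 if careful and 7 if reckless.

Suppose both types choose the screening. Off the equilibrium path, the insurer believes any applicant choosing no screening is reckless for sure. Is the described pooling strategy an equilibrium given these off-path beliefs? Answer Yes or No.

On path, the insurer holds the prior and pays 9/11·18 + 2/11·7 = 16. Off path (no screening), believing reckless, it pays 7.
careful: the screening nets 16 − 5 = 11; no screening nets 7. careful stays.
reckless: the screening nets 16 − 7 = 9; no screening nets 7. reckless stays.
No type deviates, so pooling is sustained.

Yes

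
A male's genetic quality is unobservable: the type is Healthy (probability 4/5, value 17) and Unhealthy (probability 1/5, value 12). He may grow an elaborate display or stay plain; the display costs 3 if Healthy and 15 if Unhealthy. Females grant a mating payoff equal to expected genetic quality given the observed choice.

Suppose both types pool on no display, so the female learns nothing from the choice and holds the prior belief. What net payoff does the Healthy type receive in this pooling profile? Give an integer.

16

Pooled mating payoff = 4/5·17 + 1/5·12 = 16.
Healthy pays no cost for no display, so net payoff = 16.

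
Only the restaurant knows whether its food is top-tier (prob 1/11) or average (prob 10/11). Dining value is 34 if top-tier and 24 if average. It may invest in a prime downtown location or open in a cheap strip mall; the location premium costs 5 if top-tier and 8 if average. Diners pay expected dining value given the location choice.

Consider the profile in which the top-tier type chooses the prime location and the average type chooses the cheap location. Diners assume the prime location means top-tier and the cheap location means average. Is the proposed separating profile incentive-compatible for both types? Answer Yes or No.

Under these beliefs, the prime location earns price premium 34 and the cheap location earns price premium 24.
top-tier: the prime location nets 34 − 5 = 29; the cheap location nets 24. top-tier prefers the prime location.
average: the prime location nets 34 − 8 = 26; the cheap location nets 24. average would deviate to the prime location.
average has a profitable deviation, so the profile is not an equilibrium.

No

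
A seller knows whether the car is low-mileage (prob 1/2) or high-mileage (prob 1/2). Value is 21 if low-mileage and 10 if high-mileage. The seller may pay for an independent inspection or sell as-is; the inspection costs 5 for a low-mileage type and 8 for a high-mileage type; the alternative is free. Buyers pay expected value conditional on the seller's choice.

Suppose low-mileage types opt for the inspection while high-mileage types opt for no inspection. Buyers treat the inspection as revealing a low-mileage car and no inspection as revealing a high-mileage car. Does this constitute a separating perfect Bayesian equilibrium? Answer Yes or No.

No

Under these beliefs, the inspection earns price 21 and no inspection earns price 10.
low-mileage: the inspection nets 21 − 5 = 16; no inspection nets 10. low-mileage prefers the inspection.
high-mileage: the inspection nets 21 − 8 = 13; no inspection nets 10. high-mileage would deviate to the inspection.
high-mileage has a profitable deviation, so the profile is not an equilibrium.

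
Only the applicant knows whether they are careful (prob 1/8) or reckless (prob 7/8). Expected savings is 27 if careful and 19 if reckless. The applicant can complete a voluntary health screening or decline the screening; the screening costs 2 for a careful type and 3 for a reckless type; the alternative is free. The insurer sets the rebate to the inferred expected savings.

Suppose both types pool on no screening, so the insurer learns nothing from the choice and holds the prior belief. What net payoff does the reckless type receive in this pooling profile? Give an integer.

Pooled rebate = 1/8·27 + 7/8·19 = 20.
reckless pays no cost for no screening, so net payoff = 20.

20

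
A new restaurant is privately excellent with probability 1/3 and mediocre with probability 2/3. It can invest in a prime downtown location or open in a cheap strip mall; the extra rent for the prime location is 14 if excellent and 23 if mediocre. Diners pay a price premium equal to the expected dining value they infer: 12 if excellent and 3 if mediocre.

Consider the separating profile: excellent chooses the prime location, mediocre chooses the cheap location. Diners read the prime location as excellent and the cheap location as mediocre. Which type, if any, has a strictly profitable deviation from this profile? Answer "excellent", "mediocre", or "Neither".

excellent

The prime location pays 12; the cheap location pays 3.
excellent: assigned the prime location, nets 12 − 14 = -2; deviating to the cheap location nets 3.
mediocre: assigned the cheap location, nets 3; deviating to the prime location nets 12 − 23 = -11.
The excellent type gains 5 by deviating.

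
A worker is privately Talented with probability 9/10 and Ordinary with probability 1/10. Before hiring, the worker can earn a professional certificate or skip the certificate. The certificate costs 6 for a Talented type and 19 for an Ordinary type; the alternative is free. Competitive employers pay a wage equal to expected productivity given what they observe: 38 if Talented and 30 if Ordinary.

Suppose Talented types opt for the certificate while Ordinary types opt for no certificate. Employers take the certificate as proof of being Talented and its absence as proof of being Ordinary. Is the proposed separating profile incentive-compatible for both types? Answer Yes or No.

Yes

Under these beliefs, the certificate earns wage 38 and no certificate earns wage 30.
Talented: the certificate nets 38 − 6 = 32; no certificate nets 30. Talented prefers the certificate.
Ordinary: the certificate nets 38 − 19 = 19; no certificate nets 30. Ordinary prefers no certificate.
Neither type deviates, so the separating profile is an equilibrium.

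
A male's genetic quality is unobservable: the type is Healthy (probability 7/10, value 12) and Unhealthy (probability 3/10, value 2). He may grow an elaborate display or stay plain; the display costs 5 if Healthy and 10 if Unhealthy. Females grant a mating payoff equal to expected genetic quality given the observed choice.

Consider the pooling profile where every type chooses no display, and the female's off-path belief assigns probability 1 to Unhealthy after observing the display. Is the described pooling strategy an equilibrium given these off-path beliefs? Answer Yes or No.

On path, the female holds the prior and pays 7/10·12 + 3/10·2 = 9. Off path (the display), believing Unhealthy, it pays 2.
Healthy: no display nets 9; the display nets 2 − 5 = -3. Healthy stays.
Unhealthy: no display nets 9; the display nets 2 − 10 = -8. Unhealthy stays.
No type deviates, so pooling is sustained.

Yes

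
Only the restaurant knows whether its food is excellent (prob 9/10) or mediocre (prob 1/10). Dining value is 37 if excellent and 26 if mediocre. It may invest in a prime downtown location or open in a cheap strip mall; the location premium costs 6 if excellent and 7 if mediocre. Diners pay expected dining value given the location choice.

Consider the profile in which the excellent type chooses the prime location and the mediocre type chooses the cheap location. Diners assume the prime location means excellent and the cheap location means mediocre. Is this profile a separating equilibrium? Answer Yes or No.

No

Under these beliefs, the prime location earns price premium 37 and the cheap location earns price premium 26.
excellent: the prime location nets 37 − 6 = 31; the cheap location nets 26. excellent prefers the prime location.
mediocre: the prime location nets 37 − 7 = 30; the cheap location nets 26. mediocre would deviate to the prime location.
mediocre has a profitable deviation, so the profile is not an equilibrium.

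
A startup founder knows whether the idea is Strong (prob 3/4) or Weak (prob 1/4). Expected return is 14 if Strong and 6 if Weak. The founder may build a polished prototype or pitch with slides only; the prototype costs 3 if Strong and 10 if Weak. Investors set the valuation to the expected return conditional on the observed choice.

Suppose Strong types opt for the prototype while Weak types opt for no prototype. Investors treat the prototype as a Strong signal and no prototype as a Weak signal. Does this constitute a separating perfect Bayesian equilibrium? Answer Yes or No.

Yes

Under these beliefs, the prototype earns valuation 14 and no prototype earns valuation 6.
Strong: the prototype nets 14 − 3 = 11; no prototype nets 6. Strong prefers the prototype.
Weak: the prototype nets 14 − 10 = 4; no prototype nets 6. Weak prefers no prototype.
Neither type deviates, so the separating profile is an equilibrium.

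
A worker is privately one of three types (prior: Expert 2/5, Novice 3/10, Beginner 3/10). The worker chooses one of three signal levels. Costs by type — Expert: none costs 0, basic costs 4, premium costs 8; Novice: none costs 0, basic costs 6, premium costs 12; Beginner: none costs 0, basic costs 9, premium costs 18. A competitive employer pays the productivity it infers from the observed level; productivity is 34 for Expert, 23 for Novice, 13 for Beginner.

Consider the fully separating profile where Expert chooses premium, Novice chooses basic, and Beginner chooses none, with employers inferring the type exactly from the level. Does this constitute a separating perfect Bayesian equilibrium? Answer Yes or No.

No

Separating wages: premium → 34, basic → 23, none → 13.
Expert (assigned premium): none: 13 − 0 = 13; basic: 23 − 4 = 19; premium: 34 − 8 = 26. Expert stays.
Novice (assigned basic): none: 13 − 0 = 13; basic: 23 − 6 = 17; premium: 34 − 12 = 22. Novice prefers premium.
Beginner (assigned none): none: 13 − 0 = 13; basic: 23 − 9 = 14; premium: 34 − 18 = 16. Beginner prefers premium.
At least one type deviates; the separating profile fails.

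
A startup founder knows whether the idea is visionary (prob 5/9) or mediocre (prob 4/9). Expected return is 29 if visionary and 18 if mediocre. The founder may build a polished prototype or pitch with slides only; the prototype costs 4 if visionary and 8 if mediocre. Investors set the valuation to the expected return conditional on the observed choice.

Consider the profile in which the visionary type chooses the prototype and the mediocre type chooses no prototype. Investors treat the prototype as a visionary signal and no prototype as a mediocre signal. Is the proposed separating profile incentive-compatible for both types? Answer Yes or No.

Under these beliefs, the prototype earns valuation 29 and no prototype earns valuation 18.
visionary: the prototype nets 29 − 4 = 25; no prototype nets 18. visionary prefers the prototype.
mediocre: the prototype nets 29 − 8 = 21; no prototype nets 18. mediocre would deviate to the prototype.
mediocre has a profitable deviation, so the profile is not an equilibrium.

No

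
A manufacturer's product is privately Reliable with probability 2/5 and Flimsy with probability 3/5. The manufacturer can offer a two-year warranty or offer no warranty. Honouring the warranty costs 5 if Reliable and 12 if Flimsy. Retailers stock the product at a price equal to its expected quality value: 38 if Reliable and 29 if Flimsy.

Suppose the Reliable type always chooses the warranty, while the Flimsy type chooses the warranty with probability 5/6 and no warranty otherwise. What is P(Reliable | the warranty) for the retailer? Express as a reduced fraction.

P(the warranty) = (2/5)·1 + (3/5)·(5/6) = 9/10.
By Bayes' rule, P(Reliable | the warranty) = (2/5) / (9/10) = 4/9.

4/9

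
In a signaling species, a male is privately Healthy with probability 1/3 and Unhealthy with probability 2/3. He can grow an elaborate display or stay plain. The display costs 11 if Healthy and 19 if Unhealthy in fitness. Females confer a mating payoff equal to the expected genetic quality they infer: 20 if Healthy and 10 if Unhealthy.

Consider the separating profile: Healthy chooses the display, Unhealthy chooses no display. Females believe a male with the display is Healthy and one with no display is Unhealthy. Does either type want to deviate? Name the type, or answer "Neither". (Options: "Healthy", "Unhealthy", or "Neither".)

The display pays 20; no display pays 10.
Healthy: assigned the display, nets 20 − 11 = 9; deviating to no display nets 10.
Unhealthy: assigned no display, nets 10; deviating to the display nets 20 − 19 = 1.
The Healthy type gains 1 by deviating.

Healthy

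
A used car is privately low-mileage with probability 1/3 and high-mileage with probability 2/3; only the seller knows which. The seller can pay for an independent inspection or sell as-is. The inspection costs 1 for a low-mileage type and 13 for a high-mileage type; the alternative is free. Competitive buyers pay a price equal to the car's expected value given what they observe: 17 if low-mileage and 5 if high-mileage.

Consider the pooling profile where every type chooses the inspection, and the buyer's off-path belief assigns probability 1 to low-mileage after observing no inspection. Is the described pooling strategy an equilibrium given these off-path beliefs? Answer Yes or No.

No

On path, the buyer holds the prior and pays 1/3·17 + 2/3·5 = 9. Off path (no inspection), believing low-mileage, it pays 17.
low-mileage: the inspection nets 9 − 1 = 8; no inspection nets 17. low-mileage would deviate.
high-mileage: the inspection nets 9 − 13 = -4; no inspection nets 17. high-mileage would deviate.
A type deviates, so pooling fails.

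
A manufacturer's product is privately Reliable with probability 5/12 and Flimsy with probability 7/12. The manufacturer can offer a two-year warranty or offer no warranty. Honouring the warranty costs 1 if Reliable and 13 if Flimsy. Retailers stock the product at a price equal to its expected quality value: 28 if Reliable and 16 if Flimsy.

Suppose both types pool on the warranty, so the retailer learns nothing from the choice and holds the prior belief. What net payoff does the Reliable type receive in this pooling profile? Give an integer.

Pooled price = 5/12·28 + 7/12·16 = 21.
Reliable pays cost 1 for the warranty, so net payoff = 21 − 1 = 20.

20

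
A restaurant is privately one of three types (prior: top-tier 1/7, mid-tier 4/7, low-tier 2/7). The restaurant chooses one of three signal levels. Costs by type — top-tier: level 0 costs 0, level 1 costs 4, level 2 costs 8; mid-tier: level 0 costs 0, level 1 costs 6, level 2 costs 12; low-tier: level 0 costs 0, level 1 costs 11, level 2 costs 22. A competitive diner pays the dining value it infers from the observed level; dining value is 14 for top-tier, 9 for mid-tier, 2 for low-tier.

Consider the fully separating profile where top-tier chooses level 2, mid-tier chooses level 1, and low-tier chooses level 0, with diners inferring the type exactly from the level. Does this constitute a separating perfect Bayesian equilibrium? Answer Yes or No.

Yes

Separating price premiums: level 2 → 14, level 1 → 9, level 0 → 2.
top-tier (assigned level 2): level 0: 2 − 0 = 2; level 1: 9 − 4 = 5; level 2: 14 − 8 = 6. top-tier stays.
mid-tier (assigned level 1): level 0: 2 − 0 = 2; level 1: 9 − 6 = 3; level 2: 14 − 12 = 2. mid-tier stays.
low-tier (assigned level 0): level 0: 2 − 0 = 2; level 1: 9 − 11 = -2; level 2: 14 − 22 = -8. low-tier stays.
Every type prefers its assigned level; separation holds.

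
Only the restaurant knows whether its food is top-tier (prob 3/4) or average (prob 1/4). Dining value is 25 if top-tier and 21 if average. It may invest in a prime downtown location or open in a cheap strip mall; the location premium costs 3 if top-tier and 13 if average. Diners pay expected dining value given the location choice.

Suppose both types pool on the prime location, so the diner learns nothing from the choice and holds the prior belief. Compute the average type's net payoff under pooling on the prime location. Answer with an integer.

Pooled price premium = 3/4·25 + 1/4·21 = 24.
average pays cost 13 for the prime location, so net payoff = 24 − 13 = 11.

11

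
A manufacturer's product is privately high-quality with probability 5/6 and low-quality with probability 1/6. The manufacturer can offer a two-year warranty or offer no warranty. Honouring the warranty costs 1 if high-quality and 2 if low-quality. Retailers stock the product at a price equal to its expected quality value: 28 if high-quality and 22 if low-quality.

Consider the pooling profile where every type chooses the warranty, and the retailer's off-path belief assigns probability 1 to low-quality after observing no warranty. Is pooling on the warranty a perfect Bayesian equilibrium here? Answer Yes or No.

Yes

On path, the retailer holds the prior and pays 5/6·28 + 1/6·22 = 27. Off path (no warranty), believing low-quality, it pays 22.
high-quality: the warranty nets 27 − 1 = 26; no warranty nets 22. high-quality stays.
low-quality: the warranty nets 27 − 2 = 25; no warranty nets 22. low-quality stays.
No type deviates, so pooling is sustained.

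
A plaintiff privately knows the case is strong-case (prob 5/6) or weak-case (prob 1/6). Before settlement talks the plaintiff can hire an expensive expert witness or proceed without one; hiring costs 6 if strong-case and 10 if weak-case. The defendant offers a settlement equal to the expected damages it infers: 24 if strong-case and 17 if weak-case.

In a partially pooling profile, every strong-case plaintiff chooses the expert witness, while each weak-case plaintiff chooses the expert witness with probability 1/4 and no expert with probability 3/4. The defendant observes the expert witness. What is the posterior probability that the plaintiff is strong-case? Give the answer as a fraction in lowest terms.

P(the expert witness) = (5/6)·1 + (1/6)·(1/4) = 7/8.
By Bayes' rule, P(strong-case | the expert witness) = (5/6) / (7/8) = 20/21.

20/21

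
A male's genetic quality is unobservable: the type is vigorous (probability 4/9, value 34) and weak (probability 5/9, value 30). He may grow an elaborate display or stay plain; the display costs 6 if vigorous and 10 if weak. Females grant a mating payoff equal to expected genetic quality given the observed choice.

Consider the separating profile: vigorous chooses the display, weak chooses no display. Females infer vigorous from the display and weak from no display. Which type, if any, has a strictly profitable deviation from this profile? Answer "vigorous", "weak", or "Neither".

The display pays 34; no display pays 30.
vigorous: assigned the display, nets 34 − 6 = 28; deviating to no display nets 30.
weak: assigned no display, nets 30; deviating to the display nets 34 − 10 = 24.
The vigorous type gains 2 by deviating.

vigorous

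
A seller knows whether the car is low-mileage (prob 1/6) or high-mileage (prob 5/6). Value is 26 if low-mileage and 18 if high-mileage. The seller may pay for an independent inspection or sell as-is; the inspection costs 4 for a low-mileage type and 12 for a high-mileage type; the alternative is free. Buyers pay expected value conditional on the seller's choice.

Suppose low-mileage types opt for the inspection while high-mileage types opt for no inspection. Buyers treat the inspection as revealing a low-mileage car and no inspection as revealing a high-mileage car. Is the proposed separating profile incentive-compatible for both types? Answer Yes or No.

Under these beliefs, the inspection earns price 26 and no inspection earns price 18.
low-mileage: the inspection nets 26 − 4 = 22; no inspection nets 18. low-mileage prefers the inspection.
high-mileage: the inspection nets 26 − 12 = 14; no inspection nets 18. high-mileage prefers no inspection.
Neither type deviates, so the separating profile is an equilibrium.

Yes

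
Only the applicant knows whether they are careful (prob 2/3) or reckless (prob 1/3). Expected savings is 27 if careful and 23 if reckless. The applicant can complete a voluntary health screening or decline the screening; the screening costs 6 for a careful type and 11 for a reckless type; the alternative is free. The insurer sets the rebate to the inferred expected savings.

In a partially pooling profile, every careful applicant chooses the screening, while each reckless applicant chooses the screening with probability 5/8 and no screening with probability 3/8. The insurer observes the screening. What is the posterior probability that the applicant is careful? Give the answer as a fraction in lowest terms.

16/21

P(the screening) = (2/3)·1 + (1/3)·(5/8) = 7/8.
By Bayes' rule, P(careful | the screening) = (2/3) / (7/8) = 16/21.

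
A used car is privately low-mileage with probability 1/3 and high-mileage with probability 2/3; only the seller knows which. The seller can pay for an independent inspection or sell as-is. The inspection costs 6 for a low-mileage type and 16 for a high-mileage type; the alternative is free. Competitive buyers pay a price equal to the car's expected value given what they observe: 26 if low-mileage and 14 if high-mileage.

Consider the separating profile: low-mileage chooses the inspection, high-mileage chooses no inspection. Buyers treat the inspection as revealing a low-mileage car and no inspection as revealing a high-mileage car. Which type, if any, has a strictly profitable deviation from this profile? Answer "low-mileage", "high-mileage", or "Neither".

The inspection pays 26; no inspection pays 14.
low-mileage: assigned the inspection, nets 26 − 6 = 20; deviating to no inspection nets 14.
high-mileage: assigned no inspection, nets 14; deviating to the inspection nets 26 − 16 = 10.
Both types strictly prefer their assigned action; no profitable deviation.

Neither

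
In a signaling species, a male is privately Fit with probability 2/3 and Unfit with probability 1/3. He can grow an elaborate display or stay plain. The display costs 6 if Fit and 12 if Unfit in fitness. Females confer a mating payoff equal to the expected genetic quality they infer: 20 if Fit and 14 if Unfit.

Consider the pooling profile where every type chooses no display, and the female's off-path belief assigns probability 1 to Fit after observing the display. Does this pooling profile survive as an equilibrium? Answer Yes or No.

On path, the female holds the prior and pays 2/3·20 + 1/3·14 = 18. Off path (the display), believing Fit, it pays 20.
Fit: no display nets 18; the display nets 20 − 6 = 14. Fit stays.
Unfit: no display nets 18; the display nets 20 − 12 = 8. Unfit stays.
No type deviates, so pooling is sustained.

Yes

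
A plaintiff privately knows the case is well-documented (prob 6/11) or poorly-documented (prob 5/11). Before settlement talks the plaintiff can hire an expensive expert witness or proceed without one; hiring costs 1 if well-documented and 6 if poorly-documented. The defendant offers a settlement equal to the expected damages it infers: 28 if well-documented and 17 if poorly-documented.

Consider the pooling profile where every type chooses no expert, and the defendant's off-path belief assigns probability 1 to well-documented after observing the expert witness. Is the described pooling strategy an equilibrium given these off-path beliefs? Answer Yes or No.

No

On path, the defendant holds the prior and pays 6/11·28 + 5/11·17 = 23. Off path (the expert witness), believing well-documented, it pays 28.
well-documented: no expert nets 23; the expert witness nets 28 − 1 = 27. well-documented would deviate.
poorly-documented: no expert nets 23; the expert witness nets 28 − 6 = 22. poorly-documented stays.
A type deviates, so pooling fails.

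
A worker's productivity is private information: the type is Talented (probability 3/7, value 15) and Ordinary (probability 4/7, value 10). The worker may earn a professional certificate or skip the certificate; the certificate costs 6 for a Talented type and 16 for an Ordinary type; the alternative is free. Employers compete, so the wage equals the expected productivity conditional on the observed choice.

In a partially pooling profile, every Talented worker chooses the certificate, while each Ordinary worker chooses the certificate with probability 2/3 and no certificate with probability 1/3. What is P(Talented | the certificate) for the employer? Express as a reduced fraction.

9/17

P(the certificate) = (3/7)·1 + (4/7)·(2/3) = 17/21.
By Bayes' rule, P(Talented | the certificate) = (3/7) / (17/21) = 9/17.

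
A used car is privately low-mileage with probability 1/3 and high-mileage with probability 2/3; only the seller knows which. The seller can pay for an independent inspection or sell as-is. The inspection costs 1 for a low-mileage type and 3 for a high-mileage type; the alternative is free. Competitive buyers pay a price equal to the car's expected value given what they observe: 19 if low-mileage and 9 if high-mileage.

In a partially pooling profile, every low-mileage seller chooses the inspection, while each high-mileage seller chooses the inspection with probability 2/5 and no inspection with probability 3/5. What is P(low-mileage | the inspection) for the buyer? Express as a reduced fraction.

5/9

P(the inspection) = (1/3)·1 + (2/3)·(2/5) = 3/5.
By Bayes' rule, P(low-mileage | the inspection) = (1/3) / (3/5) = 5/9.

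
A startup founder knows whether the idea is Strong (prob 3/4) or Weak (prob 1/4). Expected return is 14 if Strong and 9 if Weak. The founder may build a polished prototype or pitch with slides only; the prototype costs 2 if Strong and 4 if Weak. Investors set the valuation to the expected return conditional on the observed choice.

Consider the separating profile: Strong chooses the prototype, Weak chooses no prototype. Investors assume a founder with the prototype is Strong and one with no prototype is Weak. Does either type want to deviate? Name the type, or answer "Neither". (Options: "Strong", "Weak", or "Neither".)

The prototype pays 14; no prototype pays 9.
Strong: assigned the prototype, nets 14 − 2 = 12; deviating to no prototype nets 9.
Weak: assigned no prototype, nets 9; deviating to the prototype nets 14 − 4 = 10.
The Weak type gains 1 by deviating.

Weak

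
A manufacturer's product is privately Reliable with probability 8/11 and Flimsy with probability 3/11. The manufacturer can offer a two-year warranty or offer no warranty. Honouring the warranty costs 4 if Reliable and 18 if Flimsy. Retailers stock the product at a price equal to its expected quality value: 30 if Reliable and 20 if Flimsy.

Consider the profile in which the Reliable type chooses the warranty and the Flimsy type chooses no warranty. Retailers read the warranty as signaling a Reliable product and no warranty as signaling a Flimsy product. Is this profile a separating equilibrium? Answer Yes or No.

Yes

Under these beliefs, the warranty earns price 30 and no warranty earns price 20.
Reliable: the warranty nets 30 − 4 = 26; no warranty nets 20. Reliable prefers the warranty.
Flimsy: the warranty nets 30 − 18 = 12; no warranty nets 20. Flimsy prefers no warranty.
Neither type deviates, so the separating profile is an equilibrium.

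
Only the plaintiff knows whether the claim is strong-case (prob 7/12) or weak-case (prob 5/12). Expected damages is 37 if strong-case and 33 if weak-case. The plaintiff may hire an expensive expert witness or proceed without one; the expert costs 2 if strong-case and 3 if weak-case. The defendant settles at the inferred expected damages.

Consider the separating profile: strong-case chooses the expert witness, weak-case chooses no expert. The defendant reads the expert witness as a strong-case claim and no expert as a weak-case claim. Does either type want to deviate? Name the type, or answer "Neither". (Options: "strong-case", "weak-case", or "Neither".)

weak-case

The expert witness pays 37; no expert pays 33.
strong-case: assigned the expert witness, nets 37 − 2 = 35; deviating to no expert nets 33.
weak-case: assigned no expert, nets 33; deviating to the expert witness nets 37 − 3 = 34.
The weak-case type gains 1 by deviating.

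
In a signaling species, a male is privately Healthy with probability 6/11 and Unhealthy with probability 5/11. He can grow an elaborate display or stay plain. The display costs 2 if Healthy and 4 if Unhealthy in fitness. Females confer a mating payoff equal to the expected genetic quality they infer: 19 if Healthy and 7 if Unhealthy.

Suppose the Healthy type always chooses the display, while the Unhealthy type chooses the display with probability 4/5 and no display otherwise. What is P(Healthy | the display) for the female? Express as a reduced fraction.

3/5

P(the display) = (6/11)·1 + (5/11)·(4/5) = 10/11.
By Bayes' rule, P(Healthy | the display) = (6/11) / (10/11) = 3/5.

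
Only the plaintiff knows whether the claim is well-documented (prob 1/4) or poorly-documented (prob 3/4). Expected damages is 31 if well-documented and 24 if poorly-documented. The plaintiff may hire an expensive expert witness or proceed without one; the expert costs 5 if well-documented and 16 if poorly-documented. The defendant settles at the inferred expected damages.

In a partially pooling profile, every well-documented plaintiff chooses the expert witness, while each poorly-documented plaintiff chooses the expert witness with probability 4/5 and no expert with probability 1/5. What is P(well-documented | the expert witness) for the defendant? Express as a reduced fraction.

P(the expert witness) = (1/4)·1 + (3/4)·(4/5) = 17/20.
By Bayes' rule, P(well-documented | the expert witness) = (1/4) / (17/20) = 5/17.

5/17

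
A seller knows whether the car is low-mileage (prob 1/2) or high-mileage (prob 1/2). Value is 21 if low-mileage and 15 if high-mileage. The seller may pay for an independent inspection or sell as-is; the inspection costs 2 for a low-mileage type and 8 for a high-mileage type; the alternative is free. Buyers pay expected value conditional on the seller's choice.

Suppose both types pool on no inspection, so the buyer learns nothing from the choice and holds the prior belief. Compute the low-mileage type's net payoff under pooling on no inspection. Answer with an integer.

Pooled price = 1/2·21 + 1/2·15 = 18.
low-mileage pays no cost for no inspection, so net payoff = 18.

18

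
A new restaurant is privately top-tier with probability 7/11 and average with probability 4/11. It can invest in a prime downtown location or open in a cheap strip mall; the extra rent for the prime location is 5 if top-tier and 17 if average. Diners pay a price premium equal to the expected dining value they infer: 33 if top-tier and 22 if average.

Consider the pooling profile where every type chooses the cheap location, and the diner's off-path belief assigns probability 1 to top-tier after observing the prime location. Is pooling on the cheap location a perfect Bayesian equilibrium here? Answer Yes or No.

Yes

On path, the diner holds the prior and pays 7/11·33 + 4/11·22 = 29. Off path (the prime location), believing top-tier, it pays 33.
top-tier: the cheap location nets 29; the prime location nets 33 − 5 = 28. top-tier stays.
average: the cheap location nets 29; the prime location nets 33 − 17 = 16. average stays.
No type deviates, so pooling is sustained.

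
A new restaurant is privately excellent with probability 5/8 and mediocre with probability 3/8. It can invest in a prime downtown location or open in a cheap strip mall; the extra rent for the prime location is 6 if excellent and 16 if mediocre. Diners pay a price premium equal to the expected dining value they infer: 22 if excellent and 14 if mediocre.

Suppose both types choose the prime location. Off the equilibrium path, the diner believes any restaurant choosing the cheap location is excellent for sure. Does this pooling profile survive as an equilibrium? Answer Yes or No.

No

On path, the diner holds the prior and pays 5/8·22 + 3/8·14 = 19. Off path (the cheap location), believing excellent, it pays 22.
excellent: the prime location nets 19 − 6 = 13; the cheap location nets 22. excellent would deviate.
mediocre: the prime location nets 19 − 16 = 3; the cheap location nets 22. mediocre would deviate.
A type deviates, so pooling fails.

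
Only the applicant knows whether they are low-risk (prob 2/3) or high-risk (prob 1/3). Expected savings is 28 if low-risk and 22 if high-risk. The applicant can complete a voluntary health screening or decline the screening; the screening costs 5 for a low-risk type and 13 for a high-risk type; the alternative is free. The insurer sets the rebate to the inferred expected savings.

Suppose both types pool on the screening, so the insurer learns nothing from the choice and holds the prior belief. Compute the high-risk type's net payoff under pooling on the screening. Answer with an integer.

13

Pooled rebate = 2/3·28 + 1/3·22 = 26.
high-risk pays cost 13 for the screening, so net payoff = 26 − 13 = 13.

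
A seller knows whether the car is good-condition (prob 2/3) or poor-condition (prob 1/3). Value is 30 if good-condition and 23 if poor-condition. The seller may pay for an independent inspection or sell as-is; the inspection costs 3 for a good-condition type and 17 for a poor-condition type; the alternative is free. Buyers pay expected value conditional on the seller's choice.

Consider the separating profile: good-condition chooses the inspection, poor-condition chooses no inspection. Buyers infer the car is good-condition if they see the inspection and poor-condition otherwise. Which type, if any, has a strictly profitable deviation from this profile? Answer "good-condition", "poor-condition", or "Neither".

Neither

The inspection pays 30; no inspection pays 23.
good-condition: assigned the inspection, nets 30 − 3 = 27; deviating to no inspection nets 23.
poor-condition: assigned no inspection, nets 23; deviating to the inspection nets 30 − 17 = 13.
Both types strictly prefer their assigned action; no profitable deviation.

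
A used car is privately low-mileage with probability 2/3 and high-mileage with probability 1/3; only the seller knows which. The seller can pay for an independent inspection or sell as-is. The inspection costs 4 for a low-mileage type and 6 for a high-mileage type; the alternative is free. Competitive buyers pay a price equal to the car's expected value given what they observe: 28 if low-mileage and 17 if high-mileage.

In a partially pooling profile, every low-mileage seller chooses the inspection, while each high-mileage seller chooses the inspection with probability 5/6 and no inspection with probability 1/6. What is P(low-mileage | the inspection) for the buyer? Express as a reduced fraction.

12/17

P(the inspection) = (2/3)·1 + (1/3)·(5/6) = 17/18.
By Bayes' rule, P(low-mileage | the inspection) = (2/3) / (17/18) = 12/17.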